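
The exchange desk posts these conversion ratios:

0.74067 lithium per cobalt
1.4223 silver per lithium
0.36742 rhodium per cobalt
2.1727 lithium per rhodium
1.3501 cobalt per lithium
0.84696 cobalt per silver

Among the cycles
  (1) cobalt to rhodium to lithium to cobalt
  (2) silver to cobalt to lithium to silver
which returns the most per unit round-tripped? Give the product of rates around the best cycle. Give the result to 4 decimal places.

1.0778

(1) 0.36742 × 2.1727 × 1.3501 = 1.07778
(2) 0.84696 × 0.74067 × 1.4223 = 0.89223
Highest is cycle (1) at 1.0778 (>1, arbitrage).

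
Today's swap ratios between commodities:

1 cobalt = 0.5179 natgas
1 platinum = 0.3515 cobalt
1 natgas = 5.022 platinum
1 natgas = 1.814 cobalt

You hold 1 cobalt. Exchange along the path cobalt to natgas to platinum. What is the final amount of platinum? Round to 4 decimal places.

2.6009

1 cobalt × 0.5179 = 0.5179 natgas
0.5179 natgas × 5.022 = 2.6008938 platinum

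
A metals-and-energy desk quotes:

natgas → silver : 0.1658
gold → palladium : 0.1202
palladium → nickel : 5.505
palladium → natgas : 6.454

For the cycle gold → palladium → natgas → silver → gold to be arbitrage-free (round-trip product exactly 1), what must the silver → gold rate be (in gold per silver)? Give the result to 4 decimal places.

Known legs of the cycle: 0.1202 × 6.454 × 0.1658 = 0.12862279864
For no arbitrage the full-cycle product must be 1, so the missing rate is 1 / 0.12862279864 ≈ 7.774671.

7.7747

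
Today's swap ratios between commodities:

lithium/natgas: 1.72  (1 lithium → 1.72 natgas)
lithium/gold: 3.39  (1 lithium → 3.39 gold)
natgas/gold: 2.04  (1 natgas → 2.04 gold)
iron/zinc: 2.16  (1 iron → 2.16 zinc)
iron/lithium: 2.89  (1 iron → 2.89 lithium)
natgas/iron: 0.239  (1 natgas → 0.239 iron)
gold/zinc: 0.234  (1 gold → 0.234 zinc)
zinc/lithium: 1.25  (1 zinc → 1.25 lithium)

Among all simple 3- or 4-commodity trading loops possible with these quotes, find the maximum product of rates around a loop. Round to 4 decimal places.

1.1880

iron→lithium→natgas→iron: 2.89 × 1.72 × 0.239 = 1.18802
iron→zinc→lithium→natgas→iron: 2.16 × 1.25 × 1.72 × 0.239 = 1.10992
gold→zinc→lithium→natgas→gold: 0.234 × 1.25 × 1.72 × 2.04 = 1.02632
gold→zinc→lithium→gold: 0.234 × 1.25 × 3.39 = 0.99158
Maximum is iron→lithium→natgas→iron at 1.1880; arbitrage exists.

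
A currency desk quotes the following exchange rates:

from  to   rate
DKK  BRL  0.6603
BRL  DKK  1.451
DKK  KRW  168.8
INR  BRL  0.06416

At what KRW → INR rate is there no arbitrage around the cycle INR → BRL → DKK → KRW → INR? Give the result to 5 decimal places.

0.06363

Known legs of the cycle: 0.06416 × 1.451 × 168.8 = 15.714631808
For no arbitrage the full-cycle product must be 1, so the missing rate is 1 / 15.714631808 ≈ 0.0636350.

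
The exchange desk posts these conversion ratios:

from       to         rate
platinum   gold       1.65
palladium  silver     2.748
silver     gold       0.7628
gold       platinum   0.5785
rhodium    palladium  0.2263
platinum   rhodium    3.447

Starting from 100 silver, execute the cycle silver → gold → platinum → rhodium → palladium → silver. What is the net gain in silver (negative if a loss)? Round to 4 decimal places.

100 silver × 0.7628 = 76.28 gold
76.28 gold × 0.5785 = 44.12798 platinum
44.12798 platinum × 3.447 = 152.10914706 rhodium
152.10914706 rhodium × 0.2263 = 34.422299979678 palladium
34.422299979678 palladium × 2.748 = 94.592480344155144 silver
Net change: 94.592480344155144 − 100 = -5.407519655844856 silver

-5.4075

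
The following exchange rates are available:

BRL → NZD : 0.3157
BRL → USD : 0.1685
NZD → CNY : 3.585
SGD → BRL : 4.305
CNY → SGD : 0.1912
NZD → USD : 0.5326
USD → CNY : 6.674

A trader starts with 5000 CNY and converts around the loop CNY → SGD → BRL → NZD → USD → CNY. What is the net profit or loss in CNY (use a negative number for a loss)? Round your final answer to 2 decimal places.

-381.58

5000 CNY × 0.1912 = 956 SGD
956 SGD × 4.305 = 4115.58 BRL
4115.58 BRL × 0.3157 = 1299.288606 NZD
1299.288606 NZD × 0.5326 = 692.0011115556 USD
692.0011115556 USD × 6.674 = 4618.4154185220744 CNY
Net change: 4618.4154185220744 − 5000 = -381.5845814779256 CNY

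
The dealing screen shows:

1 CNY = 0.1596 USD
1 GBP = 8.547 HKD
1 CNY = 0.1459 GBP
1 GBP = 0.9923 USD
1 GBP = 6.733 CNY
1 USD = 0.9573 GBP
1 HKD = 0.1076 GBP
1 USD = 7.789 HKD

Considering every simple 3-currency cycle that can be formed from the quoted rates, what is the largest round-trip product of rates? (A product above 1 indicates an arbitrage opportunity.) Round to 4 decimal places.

CNY→USD→GBP→CNY: 0.1596 × 0.9573 × 6.733 = 1.02870
HKD→GBP→USD→HKD: 0.1076 × 0.9923 × 7.789 = 0.83164
Maximum is CNY→USD→GBP→CNY at 1.0287; arbitrage exists.

1.0287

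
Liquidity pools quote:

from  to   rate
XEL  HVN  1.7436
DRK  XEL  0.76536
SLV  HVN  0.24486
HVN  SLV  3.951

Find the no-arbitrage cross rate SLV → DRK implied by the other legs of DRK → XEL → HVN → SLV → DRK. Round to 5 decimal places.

0.18966

Known legs of the cycle: 0.76536 × 1.7436 × 3.951 = 5.272537180896
For no arbitrage the full-cycle product must be 1, so the missing rate is 1 / 5.272537180896 ≈ 0.1896620.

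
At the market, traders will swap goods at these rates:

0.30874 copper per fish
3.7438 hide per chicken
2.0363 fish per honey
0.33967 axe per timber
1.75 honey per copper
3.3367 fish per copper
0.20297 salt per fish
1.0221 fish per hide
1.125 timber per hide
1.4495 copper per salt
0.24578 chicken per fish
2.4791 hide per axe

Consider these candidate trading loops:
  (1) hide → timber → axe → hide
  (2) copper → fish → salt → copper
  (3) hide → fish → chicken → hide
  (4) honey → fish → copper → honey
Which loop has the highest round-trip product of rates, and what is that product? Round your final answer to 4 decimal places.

1.1002

(1) 1.125 × 0.33967 × 2.4791 = 0.94734
(2) 3.3367 × 0.20297 × 1.4495 = 0.98167
(3) 1.0221 × 0.24578 × 3.7438 = 0.94049
(4) 2.0363 × 0.30874 × 1.75 = 1.10020
Highest is cycle (4) at 1.1002 (>1, arbitrage).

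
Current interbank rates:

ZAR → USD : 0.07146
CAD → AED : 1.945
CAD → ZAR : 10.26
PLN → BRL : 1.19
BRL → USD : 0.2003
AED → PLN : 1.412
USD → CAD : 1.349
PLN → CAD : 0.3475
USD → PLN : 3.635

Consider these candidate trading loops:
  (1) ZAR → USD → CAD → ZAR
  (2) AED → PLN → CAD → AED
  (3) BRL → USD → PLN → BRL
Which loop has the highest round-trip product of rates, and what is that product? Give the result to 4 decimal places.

0.9891

(1) 0.07146 × 1.349 × 10.26 = 0.98906
(2) 1.412 × 0.3475 × 1.945 = 0.95435
(3) 0.2003 × 3.635 × 1.19 = 0.86643
Highest is cycle (1) at 0.9891 (≤1, no arbitrage).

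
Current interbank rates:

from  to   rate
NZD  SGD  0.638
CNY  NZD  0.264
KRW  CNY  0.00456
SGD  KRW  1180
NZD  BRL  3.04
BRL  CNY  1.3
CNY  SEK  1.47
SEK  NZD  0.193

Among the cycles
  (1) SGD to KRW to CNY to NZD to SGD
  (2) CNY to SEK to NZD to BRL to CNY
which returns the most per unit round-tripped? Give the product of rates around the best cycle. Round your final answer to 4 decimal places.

(1) 1180 × 0.00456 × 0.264 × 0.638 = 0.90630
(2) 1.47 × 0.193 × 3.04 × 1.3 = 1.12122
Highest is cycle (2) at 1.1212 (>1, arbitrage).

1.1212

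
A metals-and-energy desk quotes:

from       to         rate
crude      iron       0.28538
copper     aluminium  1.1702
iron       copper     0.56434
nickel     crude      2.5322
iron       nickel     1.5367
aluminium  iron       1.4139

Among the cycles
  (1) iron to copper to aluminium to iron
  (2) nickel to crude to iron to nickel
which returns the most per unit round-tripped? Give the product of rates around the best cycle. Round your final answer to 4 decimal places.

1.1105

(1) 0.56434 × 1.1702 × 1.4139 = 0.93373
(2) 2.5322 × 0.28538 × 1.5367 = 1.11048
Highest is cycle (2) at 1.1105 (>1, arbitrage).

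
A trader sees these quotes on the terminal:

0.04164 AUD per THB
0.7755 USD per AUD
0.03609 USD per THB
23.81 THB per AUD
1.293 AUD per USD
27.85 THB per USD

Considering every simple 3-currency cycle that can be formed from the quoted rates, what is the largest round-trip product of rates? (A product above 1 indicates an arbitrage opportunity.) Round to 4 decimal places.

THB→USD→AUD→THB: 0.03609 × 1.293 × 23.81 = 1.11108
THB→AUD→USD→THB: 0.04164 × 0.7755 × 27.85 = 0.89933
Maximum is THB→USD→AUD→THB at 1.1111; arbitrage exists.

1.1111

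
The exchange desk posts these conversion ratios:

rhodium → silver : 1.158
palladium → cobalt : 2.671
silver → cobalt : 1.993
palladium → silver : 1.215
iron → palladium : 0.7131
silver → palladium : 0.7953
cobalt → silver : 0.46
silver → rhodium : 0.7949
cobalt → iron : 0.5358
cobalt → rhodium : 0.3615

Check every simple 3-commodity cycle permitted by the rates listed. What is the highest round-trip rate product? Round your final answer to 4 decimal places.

palladium→cobalt→iron→palladium: 2.671 × 0.5358 × 0.7131 = 1.02053
silver→palladium→cobalt→silver: 0.7953 × 2.671 × 0.46 = 0.97715
silver→cobalt→rhodium→silver: 1.993 × 0.3615 × 1.158 = 0.83430
Maximum is palladium→cobalt→iron→palladium at 1.0205; arbitrage exists.

1.0205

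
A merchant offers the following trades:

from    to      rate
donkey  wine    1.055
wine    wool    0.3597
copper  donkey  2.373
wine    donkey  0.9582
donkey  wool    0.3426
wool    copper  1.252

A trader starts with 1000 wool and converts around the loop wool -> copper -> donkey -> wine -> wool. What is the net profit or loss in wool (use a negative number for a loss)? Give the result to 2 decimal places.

1000 wool × 1.252 = 1252 copper
1252 copper × 2.373 = 2970.996 donkey
2970.996 donkey × 1.055 = 3134.40078 wine
3134.40078 wine × 0.3597 = 1127.443960566 wool
Net change: 1127.443960566 − 1000 = 127.443960566 wool

127.44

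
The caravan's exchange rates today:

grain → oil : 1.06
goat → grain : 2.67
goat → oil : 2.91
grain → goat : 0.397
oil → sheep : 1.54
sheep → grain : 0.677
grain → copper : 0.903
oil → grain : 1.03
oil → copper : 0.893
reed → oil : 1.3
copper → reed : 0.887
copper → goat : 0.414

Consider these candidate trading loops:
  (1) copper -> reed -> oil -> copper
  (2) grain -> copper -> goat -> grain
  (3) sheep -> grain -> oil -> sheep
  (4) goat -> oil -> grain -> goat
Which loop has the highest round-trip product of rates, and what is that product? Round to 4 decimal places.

1.1899

(1) 0.887 × 1.3 × 0.893 = 1.02972
(2) 0.903 × 0.414 × 2.67 = 0.99816
(3) 0.677 × 1.06 × 1.54 = 1.10513
(4) 2.91 × 1.03 × 0.397 = 1.18993
Highest is cycle (4) at 1.1899 (>1, arbitrage).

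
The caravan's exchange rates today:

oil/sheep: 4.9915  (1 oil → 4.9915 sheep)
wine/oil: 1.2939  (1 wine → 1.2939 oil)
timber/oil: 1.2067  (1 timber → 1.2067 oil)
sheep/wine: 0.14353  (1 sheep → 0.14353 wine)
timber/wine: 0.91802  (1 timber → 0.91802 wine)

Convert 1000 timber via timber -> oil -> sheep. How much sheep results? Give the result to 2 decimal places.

6023.24

1000 timber × 1.2067 = 1206.7 oil
1206.7 oil × 4.9915 = 6023.24305 sheep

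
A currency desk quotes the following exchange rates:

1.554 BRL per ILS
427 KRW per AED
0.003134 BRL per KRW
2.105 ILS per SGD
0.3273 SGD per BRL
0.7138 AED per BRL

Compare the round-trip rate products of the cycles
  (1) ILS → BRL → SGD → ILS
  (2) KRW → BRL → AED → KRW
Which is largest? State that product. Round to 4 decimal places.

1.0707

(1) 1.554 × 0.3273 × 2.105 = 1.07065
(2) 0.003134 × 0.7138 × 427 = 0.95522
Highest is cycle (1) at 1.0707 (>1, arbitrage).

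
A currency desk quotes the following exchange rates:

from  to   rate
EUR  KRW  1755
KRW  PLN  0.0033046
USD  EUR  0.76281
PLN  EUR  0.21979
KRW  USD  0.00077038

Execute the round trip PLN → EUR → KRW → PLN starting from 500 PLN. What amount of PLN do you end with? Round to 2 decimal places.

637.34

500 PLN × 0.21979 = 109.895 EUR
109.895 EUR × 1755 = 192865.725 KRW
192865.725 KRW × 0.0033046 = 637.344074835 PLN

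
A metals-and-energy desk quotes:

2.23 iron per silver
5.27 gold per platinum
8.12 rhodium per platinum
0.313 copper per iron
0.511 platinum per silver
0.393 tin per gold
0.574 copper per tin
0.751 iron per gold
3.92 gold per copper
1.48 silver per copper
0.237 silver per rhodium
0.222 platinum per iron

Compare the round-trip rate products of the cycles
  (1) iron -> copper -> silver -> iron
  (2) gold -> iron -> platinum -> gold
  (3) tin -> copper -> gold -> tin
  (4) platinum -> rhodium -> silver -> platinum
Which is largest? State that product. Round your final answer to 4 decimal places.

(1) 0.313 × 1.48 × 2.23 = 1.03303
(2) 0.751 × 0.222 × 5.27 = 0.87862
(3) 0.574 × 3.92 × 0.393 = 0.88428
(4) 8.12 × 0.237 × 0.511 = 0.98339
Highest is cycle (1) at 1.0330 (>1, arbitrage).

1.0330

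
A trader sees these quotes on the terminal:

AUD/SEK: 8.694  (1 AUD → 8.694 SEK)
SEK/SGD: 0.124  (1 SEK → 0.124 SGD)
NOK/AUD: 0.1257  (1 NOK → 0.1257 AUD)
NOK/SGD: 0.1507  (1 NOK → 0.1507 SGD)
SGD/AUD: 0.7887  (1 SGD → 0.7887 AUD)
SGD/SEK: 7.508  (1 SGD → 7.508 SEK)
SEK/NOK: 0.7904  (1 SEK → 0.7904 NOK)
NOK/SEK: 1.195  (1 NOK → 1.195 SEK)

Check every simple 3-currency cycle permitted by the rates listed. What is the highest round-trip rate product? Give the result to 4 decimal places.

SEK→NOK→SGD→SEK: 0.7904 × 0.1507 × 7.508 = 0.89430
SEK→NOK→AUD→SEK: 0.7904 × 0.1257 × 8.694 = 0.86378
SEK→SGD→AUD→SEK: 0.124 × 0.7887 × 8.694 = 0.85026
Maximum is SEK→NOK→SGD→SEK at 0.8943; no arbitrage — every cycle loses value.

0.8943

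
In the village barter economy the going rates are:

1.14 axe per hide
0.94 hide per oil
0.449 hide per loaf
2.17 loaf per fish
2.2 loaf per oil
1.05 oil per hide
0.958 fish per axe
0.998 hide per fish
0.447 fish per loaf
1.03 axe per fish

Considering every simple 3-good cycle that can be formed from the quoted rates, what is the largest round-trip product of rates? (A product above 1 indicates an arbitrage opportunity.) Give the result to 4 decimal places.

axe→fish→hide→axe: 0.958 × 0.998 × 1.14 = 1.08994
oil→loaf→hide→oil: 2.2 × 0.449 × 1.05 = 1.03719
Maximum is axe→fish→hide→axe at 1.0899; arbitrage exists.

1.0899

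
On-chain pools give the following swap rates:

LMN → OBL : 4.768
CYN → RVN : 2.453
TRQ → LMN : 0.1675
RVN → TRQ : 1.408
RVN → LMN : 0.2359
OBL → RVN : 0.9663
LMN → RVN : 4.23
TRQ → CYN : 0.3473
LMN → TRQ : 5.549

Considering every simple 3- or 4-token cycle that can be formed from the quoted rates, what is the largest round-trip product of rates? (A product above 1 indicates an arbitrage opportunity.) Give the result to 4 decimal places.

1.1995

RVN→TRQ→CYN→RVN: 1.408 × 0.3473 × 2.453 = 1.19951
RVN→LMN→TRQ→CYN→RVN: 0.2359 × 5.549 × 0.3473 × 2.453 = 1.11518
RVN→LMN→OBL→RVN: 0.2359 × 4.768 × 0.9663 = 1.08687
RVN→TRQ→LMN→OBL→RVN: 1.408 × 0.1675 × 4.768 × 0.9663 = 1.08659
RVN→TRQ→LMN→RVN: 1.408 × 0.1675 × 4.23 = 0.99760
Maximum is RVN→TRQ→CYN→RVN at 1.1995; arbitrage exists.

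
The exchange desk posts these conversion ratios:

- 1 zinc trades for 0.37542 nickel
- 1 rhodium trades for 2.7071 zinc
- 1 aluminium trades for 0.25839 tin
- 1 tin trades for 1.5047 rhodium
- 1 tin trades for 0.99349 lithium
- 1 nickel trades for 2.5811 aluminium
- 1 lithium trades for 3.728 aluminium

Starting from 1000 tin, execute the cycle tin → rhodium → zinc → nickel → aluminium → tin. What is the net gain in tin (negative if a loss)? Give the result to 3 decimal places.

19.887

1000 tin × 1.5047 = 1504.7 rhodium
1504.7 rhodium × 2.7071 = 4073.37337 zinc
4073.37337 zinc × 0.37542 = 1529.2258305654 nickel
1529.2258305654 nickel × 2.5811 = 3947.08479127235394 aluminium
3947.08479127235394 aluminium × 0.25839 = 1019.8872392168635345566 tin
Net change: 1019.8872392168635345566 − 1000 = 19.8872392168635345566 tin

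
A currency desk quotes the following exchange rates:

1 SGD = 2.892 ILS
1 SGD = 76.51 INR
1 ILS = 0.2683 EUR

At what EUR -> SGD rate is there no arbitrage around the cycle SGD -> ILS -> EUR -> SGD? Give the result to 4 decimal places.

1.2888

Known legs of the cycle: 2.892 × 0.2683 = 0.7759236
For no arbitrage the full-cycle product must be 1, so the missing rate is 1 / 0.7759236 ≈ 1.288787.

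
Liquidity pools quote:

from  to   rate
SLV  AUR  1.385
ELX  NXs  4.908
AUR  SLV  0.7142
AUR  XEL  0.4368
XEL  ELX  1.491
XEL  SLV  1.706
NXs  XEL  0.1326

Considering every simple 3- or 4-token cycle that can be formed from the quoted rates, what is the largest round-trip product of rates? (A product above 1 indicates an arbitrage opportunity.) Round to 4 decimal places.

1.0321

AUR→XEL→SLV→AUR: 0.4368 × 1.706 × 1.385 = 1.03208
ELX→NXs→XEL→ELX: 4.908 × 0.1326 × 1.491 = 0.97034
Maximum is AUR→XEL→SLV→AUR at 1.0321; arbitrage exists.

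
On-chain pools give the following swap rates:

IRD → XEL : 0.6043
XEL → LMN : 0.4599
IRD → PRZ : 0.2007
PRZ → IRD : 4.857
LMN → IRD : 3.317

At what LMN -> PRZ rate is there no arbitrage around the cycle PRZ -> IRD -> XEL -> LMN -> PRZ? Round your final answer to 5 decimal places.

0.74083

Known legs of the cycle: 4.857 × 0.6043 × 0.4599 = 1.34984563749
For no arbitrage the full-cycle product must be 1, so the missing rate is 1 / 1.34984563749 ≈ 0.7408254.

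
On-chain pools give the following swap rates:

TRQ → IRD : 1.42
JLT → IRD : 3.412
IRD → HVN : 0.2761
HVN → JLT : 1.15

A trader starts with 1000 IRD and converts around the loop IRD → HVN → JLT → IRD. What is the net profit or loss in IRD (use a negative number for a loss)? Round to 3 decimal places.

1000 IRD × 0.2761 = 276.1 HVN
276.1 HVN × 1.15 = 317.515 JLT
317.515 JLT × 3.412 = 1083.36118 IRD
Net change: 1083.36118 − 1000 = 83.36118 IRD

83.361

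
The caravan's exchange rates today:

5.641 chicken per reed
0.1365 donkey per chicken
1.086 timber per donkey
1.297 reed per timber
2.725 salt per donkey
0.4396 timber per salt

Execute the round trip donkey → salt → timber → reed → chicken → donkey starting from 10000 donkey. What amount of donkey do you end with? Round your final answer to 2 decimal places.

11963.35

10000 donkey × 2.725 = 27250 salt
27250 salt × 0.4396 = 11979.1 timber
11979.1 timber × 1.297 = 15536.8927 reed
15536.8927 reed × 5.641 = 87643.6117207 chicken
87643.6117207 chicken × 0.1365 = 11963.35299987555 donkey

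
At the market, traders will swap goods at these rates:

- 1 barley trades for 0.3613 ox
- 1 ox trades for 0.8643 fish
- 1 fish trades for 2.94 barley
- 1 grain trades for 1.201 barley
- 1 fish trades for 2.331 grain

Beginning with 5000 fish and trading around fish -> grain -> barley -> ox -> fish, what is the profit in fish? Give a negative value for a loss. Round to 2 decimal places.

-628.93

5000 fish × 2.331 = 11655 grain
11655 grain × 1.201 = 13997.655 barley
13997.655 barley × 0.3613 = 5057.3527515 ox
5057.3527515 ox × 0.8643 = 4371.06998312145 fish
Net change: 4371.06998312145 − 5000 = -628.93001687855 fish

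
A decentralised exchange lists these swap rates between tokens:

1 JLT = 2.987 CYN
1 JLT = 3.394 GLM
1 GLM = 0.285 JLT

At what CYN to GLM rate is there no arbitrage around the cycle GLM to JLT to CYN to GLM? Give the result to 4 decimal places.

Known legs of the cycle: 0.285 × 2.987 = 0.851295
For no arbitrage the full-cycle product must be 1, so the missing rate is 1 / 0.851295 ≈ 1.174681.

1.1747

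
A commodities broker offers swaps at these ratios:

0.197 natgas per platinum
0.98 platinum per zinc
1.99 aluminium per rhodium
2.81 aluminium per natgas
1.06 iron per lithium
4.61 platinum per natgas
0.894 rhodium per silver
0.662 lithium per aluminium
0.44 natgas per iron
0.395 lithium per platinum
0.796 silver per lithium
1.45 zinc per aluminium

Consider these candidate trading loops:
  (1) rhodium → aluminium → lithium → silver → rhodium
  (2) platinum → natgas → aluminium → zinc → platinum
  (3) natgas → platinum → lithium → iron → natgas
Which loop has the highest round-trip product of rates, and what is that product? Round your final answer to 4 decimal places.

(1) 1.99 × 0.662 × 0.796 × 0.894 = 0.93748
(2) 0.197 × 2.81 × 1.45 × 0.98 = 0.78662
(3) 4.61 × 0.395 × 1.06 × 0.44 = 0.84929
Highest is cycle (1) at 0.9375 (≤1, no arbitrage).

0.9375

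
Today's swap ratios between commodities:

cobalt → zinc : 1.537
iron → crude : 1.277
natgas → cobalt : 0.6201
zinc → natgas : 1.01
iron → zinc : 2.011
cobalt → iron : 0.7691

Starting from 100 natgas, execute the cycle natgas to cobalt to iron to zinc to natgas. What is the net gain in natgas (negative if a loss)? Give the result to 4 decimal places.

100 natgas × 0.6201 = 62.01 cobalt
62.01 cobalt × 0.7691 = 47.691891 iron
47.691891 iron × 2.011 = 95.908392801 zinc
95.908392801 zinc × 1.01 = 96.86747672901 natgas
Net change: 96.86747672901 − 100 = -3.13252327099 natgas

-3.1325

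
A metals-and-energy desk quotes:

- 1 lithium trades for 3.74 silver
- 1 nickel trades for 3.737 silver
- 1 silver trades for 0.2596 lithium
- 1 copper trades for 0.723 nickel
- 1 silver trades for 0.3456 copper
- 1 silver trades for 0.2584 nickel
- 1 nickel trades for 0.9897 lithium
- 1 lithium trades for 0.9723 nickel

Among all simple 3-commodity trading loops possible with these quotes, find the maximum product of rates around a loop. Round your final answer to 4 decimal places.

0.9565

lithium→silver→nickel→lithium: 3.74 × 0.2584 × 0.9897 = 0.95646
lithium→nickel→silver→lithium: 0.9723 × 3.737 × 0.2596 = 0.94325
silver→copper→nickel→silver: 0.3456 × 0.723 × 3.737 = 0.93376
Maximum is lithium→silver→nickel→lithium at 0.9565; no arbitrage — every cycle loses value.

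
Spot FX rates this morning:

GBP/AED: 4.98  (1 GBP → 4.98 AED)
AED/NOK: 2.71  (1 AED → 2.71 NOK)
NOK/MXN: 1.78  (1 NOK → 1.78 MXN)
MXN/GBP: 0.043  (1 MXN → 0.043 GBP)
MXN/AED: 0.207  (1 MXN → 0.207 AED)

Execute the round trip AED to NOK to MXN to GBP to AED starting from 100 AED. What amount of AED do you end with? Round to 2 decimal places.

103.30

100 AED × 2.71 = 271 NOK
271 NOK × 1.78 = 482.38 MXN
482.38 MXN × 0.043 = 20.74234 GBP
20.74234 GBP × 4.98 = 103.2968532 AED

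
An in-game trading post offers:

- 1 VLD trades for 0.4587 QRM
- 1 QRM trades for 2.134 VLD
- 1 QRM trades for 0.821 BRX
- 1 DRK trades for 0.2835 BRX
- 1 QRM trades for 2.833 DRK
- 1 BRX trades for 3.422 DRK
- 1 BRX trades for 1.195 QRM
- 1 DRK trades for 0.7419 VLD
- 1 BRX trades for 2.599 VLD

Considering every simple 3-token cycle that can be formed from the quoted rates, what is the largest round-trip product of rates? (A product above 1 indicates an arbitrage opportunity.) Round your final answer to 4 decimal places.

0.9788

BRX→VLD→QRM→BRX: 2.599 × 0.4587 × 0.821 = 0.97876
QRM→DRK→VLD→QRM: 2.833 × 0.7419 × 0.4587 = 0.96410
BRX→QRM→DRK→BRX: 1.195 × 2.833 × 0.2835 = 0.95977
Maximum is BRX→VLD→QRM→BRX at 0.9788; no arbitrage — every cycle loses value.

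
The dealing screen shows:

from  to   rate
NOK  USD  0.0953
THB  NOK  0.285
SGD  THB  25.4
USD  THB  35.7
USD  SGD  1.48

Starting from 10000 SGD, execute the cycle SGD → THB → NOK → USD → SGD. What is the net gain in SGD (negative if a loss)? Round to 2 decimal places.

210.18

10000 SGD × 25.4 = 254000 THB
254000 THB × 0.285 = 72390 NOK
72390 NOK × 0.0953 = 6898.767 USD
6898.767 USD × 1.48 = 10210.17516 SGD
Net change: 10210.17516 − 10000 = 210.17516 SGD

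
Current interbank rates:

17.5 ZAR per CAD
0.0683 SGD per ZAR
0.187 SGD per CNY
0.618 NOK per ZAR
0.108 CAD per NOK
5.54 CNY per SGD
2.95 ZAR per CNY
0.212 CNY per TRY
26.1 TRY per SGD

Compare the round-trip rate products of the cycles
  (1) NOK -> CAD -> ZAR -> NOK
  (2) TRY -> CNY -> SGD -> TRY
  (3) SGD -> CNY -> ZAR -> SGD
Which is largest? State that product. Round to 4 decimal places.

1.1680

(1) 0.108 × 17.5 × 0.618 = 1.16802
(2) 0.212 × 0.187 × 26.1 = 1.03471
(3) 5.54 × 2.95 × 0.0683 = 1.11623
Highest is cycle (1) at 1.1680 (>1, arbitrage).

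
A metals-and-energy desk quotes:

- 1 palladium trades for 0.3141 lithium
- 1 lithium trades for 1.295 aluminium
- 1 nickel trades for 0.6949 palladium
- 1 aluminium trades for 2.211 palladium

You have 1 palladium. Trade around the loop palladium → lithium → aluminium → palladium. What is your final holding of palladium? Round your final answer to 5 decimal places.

1 palladium × 0.3141 = 0.3141 lithium
0.3141 lithium × 1.295 = 0.4067595 aluminium
0.4067595 aluminium × 2.211 = 0.8993452545 palladium

0.89935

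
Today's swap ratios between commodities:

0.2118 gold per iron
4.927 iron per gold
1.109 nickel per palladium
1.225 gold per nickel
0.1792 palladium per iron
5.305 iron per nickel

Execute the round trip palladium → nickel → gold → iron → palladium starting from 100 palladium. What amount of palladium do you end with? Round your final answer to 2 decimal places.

119.95

100 palladium × 1.109 = 110.9 nickel
110.9 nickel × 1.225 = 135.8525 gold
135.8525 gold × 4.927 = 669.3452675 iron
669.3452675 iron × 0.1792 = 119.946671936 palladium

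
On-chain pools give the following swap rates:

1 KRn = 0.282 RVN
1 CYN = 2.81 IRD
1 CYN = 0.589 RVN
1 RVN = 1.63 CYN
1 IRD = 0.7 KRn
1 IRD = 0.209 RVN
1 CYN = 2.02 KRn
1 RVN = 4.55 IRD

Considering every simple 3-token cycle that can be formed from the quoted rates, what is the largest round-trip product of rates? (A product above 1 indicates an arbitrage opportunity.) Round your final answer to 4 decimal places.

0.9573

CYN→IRD→RVN→CYN: 2.81 × 0.209 × 1.63 = 0.95728
CYN→KRn→RVN→CYN: 2.02 × 0.282 × 1.63 = 0.92851
RVN→IRD→KRn→RVN: 4.55 × 0.7 × 0.282 = 0.89817
Maximum is CYN→IRD→RVN→CYN at 0.9573; no arbitrage — every cycle loses value.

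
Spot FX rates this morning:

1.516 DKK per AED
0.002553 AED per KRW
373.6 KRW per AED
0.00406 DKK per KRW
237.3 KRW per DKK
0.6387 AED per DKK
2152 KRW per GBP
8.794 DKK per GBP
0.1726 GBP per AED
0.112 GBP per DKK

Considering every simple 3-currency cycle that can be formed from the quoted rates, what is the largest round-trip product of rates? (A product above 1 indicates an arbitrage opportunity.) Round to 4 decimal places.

0.9786

DKK→GBP→KRW→DKK: 0.112 × 2152 × 0.00406 = 0.97856
DKK→AED→GBP→DKK: 0.6387 × 0.1726 × 8.794 = 0.96945
DKK→AED→KRW→DKK: 0.6387 × 373.6 × 0.00406 = 0.96879
AED→GBP→KRW→AED: 0.1726 × 2152 × 0.002553 = 0.94827
DKK→KRW→AED→DKK: 237.3 × 0.002553 × 1.516 = 0.91843
Maximum is DKK→GBP→KRW→DKK at 0.9786; no arbitrage — every cycle loses value.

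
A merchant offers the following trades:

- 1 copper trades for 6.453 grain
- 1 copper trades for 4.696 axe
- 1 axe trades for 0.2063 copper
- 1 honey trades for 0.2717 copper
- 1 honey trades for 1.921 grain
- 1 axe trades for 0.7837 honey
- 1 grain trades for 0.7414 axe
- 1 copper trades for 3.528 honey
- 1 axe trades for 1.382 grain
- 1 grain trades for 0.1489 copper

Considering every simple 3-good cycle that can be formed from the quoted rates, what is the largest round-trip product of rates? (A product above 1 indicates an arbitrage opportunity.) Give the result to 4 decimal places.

1.1162

axe→honey→grain→axe: 0.7837 × 1.921 × 0.7414 = 1.11617
copper→honey→grain→copper: 3.528 × 1.921 × 0.1489 = 1.00914
axe→honey→copper→axe: 0.7837 × 0.2717 × 4.696 = 0.99993
axe→copper→grain→axe: 0.2063 × 6.453 × 0.7414 = 0.98699
axe→grain→copper→axe: 1.382 × 0.1489 × 4.696 = 0.96634
Maximum is axe→honey→grain→axe at 1.1162; arbitrage exists.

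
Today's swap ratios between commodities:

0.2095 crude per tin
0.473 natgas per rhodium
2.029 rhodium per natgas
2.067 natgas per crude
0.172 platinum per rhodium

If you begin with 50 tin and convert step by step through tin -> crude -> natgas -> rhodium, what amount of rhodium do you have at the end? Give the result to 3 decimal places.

50 tin × 0.2095 = 10.475 crude
10.475 crude × 2.067 = 21.651825 natgas
21.651825 natgas × 2.029 = 43.931552925 rhodium

43.932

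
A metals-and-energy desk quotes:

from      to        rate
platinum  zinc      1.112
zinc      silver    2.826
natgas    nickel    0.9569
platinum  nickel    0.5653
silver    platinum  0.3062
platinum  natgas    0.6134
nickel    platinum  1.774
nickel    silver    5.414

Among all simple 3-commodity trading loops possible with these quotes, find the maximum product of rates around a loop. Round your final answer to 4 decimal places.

natgas→nickel→platinum→natgas: 0.9569 × 1.774 × 0.6134 = 1.04127
zinc→silver→platinum→zinc: 2.826 × 0.3062 × 1.112 = 0.96224
nickel→silver→platinum→nickel: 5.414 × 0.3062 × 0.5653 = 0.93714
Maximum is natgas→nickel→platinum→natgas at 1.0413; arbitrage exists.

1.0413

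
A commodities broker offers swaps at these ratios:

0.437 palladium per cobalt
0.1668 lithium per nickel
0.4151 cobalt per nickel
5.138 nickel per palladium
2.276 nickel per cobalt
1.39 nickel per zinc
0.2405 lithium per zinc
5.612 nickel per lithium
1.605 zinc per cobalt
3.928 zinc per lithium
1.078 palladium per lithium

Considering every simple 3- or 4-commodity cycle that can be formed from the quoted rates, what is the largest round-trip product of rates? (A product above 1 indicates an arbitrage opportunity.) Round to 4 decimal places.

cobalt→palladium→nickel→cobalt: 0.437 × 5.138 × 0.4151 = 0.93203
cobalt→zinc→nickel→cobalt: 1.605 × 1.39 × 0.4151 = 0.92607
lithium→palladium→nickel→lithium: 1.078 × 5.138 × 0.1668 = 0.92387
lithium→zinc→nickel→lithium: 3.928 × 1.39 × 0.1668 = 0.91071
lithium→nickel→cobalt→zinc→lithium: 5.612 × 0.4151 × 1.605 × 0.2405 = 0.89921
Maximum is cobalt→palladium→nickel→cobalt at 0.9320; no arbitrage — every cycle loses value.

0.9320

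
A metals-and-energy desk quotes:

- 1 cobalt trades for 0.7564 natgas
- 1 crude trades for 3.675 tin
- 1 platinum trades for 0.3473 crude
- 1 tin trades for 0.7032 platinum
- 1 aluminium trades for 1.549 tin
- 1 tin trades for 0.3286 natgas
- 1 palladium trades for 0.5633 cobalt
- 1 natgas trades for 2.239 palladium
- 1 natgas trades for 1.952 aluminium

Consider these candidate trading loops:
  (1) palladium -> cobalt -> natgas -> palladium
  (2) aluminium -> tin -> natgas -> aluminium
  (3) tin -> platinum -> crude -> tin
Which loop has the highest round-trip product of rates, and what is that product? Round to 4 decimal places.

0.9936

(1) 0.5633 × 0.7564 × 2.239 = 0.95399
(2) 1.549 × 0.3286 × 1.952 = 0.99357
(3) 0.7032 × 0.3473 × 3.675 = 0.89751
Highest is cycle (2) at 0.9936 (≤1, no arbitrage).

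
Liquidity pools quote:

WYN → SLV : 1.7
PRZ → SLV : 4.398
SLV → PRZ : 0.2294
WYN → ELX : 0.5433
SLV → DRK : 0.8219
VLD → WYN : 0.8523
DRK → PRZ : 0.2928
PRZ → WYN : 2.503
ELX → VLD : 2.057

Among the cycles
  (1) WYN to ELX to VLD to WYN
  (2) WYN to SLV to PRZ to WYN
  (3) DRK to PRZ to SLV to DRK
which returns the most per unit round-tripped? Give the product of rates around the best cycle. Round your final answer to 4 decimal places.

(1) 0.5433 × 2.057 × 0.8523 = 0.95250
(2) 1.7 × 0.2294 × 2.503 = 0.97612
(3) 0.2928 × 4.398 × 0.8219 = 1.05839
Highest is cycle (3) at 1.0584 (>1, arbitrage).

1.0584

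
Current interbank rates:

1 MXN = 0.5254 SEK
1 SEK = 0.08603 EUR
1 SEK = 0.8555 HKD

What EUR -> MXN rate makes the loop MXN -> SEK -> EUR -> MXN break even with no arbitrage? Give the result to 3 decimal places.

Known legs of the cycle: 0.5254 × 0.08603 = 0.045200162
For no arbitrage the full-cycle product must be 1, so the missing rate is 1 / 0.045200162 ≈ 22.12381.

22.124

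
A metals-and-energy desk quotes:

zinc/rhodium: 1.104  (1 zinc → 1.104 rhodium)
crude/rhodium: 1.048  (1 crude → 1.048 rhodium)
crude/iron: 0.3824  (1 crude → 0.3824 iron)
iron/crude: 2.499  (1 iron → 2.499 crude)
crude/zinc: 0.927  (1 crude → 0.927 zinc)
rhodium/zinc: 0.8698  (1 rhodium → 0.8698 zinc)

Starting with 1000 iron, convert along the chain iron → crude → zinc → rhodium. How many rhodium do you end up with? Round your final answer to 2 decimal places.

2557.50

1000 iron × 2.499 = 2499 crude
2499 crude × 0.927 = 2316.573 zinc
2316.573 zinc × 1.104 = 2557.496592 rhodium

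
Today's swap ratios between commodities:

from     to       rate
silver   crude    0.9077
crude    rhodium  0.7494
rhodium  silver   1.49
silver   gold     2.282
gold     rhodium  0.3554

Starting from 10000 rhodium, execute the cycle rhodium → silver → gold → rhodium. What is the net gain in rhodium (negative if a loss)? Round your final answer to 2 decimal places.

2084.24

10000 rhodium × 1.49 = 14900 silver
14900 silver × 2.282 = 34001.8 gold
34001.8 gold × 0.3554 = 12084.23972 rhodium
Net change: 12084.23972 − 10000 = 2084.23972 rhodium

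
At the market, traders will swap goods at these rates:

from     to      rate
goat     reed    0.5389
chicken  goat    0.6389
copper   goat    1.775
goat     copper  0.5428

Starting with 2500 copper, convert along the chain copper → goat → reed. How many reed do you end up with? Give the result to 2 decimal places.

2500 copper × 1.775 = 4437.5 goat
4437.5 goat × 0.5389 = 2391.36875 reed

2391.37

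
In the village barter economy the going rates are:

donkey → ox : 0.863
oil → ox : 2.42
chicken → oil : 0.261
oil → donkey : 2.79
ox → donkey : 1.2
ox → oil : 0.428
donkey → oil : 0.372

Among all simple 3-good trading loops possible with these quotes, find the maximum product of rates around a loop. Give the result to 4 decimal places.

ox→donkey→oil→ox: 1.2 × 0.372 × 2.42 = 1.08029
ox→oil→donkey→ox: 0.428 × 2.79 × 0.863 = 1.03053
Maximum is ox→donkey→oil→ox at 1.0803; arbitrage exists.

1.0803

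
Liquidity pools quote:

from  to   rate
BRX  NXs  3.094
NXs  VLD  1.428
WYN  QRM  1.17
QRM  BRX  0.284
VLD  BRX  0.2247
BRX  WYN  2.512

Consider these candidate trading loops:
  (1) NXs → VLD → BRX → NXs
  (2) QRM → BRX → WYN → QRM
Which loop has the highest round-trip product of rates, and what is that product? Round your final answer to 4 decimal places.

0.9928

(1) 1.428 × 0.2247 × 3.094 = 0.99278
(2) 0.284 × 2.512 × 1.17 = 0.83469
Highest is cycle (1) at 0.9928 (≤1, no arbitrage).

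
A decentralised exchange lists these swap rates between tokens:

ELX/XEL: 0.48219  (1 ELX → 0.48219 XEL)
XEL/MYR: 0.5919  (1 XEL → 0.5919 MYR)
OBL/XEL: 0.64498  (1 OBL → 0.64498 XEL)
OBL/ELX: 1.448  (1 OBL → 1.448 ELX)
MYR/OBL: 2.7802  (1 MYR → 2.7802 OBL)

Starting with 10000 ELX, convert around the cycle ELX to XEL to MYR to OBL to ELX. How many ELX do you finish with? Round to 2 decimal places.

11489.76

10000 ELX × 0.48219 = 4821.9 XEL
4821.9 XEL × 0.5919 = 2854.08261 MYR
2854.08261 MYR × 2.7802 = 7934.920472322 OBL
7934.920472322 OBL × 1.448 = 11489.764843922256 ELX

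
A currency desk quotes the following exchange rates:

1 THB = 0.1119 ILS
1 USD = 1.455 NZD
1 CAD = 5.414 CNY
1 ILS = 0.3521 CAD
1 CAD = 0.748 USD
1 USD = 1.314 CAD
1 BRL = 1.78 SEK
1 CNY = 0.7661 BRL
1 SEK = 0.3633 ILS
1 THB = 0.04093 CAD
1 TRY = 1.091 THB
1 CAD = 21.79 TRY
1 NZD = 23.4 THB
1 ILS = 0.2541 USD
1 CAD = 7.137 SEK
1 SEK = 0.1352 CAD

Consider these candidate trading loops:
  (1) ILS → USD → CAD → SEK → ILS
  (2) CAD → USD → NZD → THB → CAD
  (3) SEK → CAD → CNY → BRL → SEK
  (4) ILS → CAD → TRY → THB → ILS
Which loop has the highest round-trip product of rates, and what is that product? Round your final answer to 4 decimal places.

1.0424

(1) 0.2541 × 1.314 × 7.137 × 0.3633 = 0.86573
(2) 0.748 × 1.455 × 23.4 × 0.04093 = 1.04237
(3) 0.1352 × 5.414 × 0.7661 × 1.78 = 0.99816
(4) 0.3521 × 21.79 × 1.091 × 0.1119 = 0.93665
Highest is cycle (2) at 1.0424 (>1, arbitrage).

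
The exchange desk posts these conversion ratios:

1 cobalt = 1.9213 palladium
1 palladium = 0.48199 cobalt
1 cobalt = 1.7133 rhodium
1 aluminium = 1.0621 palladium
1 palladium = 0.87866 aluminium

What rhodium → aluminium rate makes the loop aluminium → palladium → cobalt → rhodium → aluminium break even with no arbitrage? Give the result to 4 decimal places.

Known legs of the cycle: 1.0621 × 0.48199 × 1.7133 = 0.8770752413007
For no arbitrage the full-cycle product must be 1, so the missing rate is 1 / 0.8770752413007 ≈ 1.140153.

1.1402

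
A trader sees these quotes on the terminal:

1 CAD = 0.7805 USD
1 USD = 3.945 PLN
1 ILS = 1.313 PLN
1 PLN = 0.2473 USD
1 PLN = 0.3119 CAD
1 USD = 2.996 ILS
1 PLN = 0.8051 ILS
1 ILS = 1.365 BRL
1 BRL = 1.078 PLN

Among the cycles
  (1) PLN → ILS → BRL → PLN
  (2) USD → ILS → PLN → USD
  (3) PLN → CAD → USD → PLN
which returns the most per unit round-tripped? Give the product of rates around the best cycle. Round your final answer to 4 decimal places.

(1) 0.8051 × 1.365 × 1.078 = 1.18468
(2) 2.996 × 1.313 × 0.2473 = 0.97282
(3) 0.3119 × 0.7805 × 3.945 = 0.96036
Highest is cycle (1) at 1.1847 (>1, arbitrage).

1.1847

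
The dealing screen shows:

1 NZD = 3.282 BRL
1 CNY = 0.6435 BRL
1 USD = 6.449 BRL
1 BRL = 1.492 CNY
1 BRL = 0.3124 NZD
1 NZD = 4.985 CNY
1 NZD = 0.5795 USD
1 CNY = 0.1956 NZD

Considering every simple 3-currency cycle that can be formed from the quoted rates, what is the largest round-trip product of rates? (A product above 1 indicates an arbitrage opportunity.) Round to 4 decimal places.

1.1675

BRL→NZD→USD→BRL: 0.3124 × 0.5795 × 6.449 = 1.16750
BRL→NZD→CNY→BRL: 0.3124 × 4.985 × 0.6435 = 1.00213
BRL→CNY→NZD→BRL: 1.492 × 0.1956 × 3.282 = 0.95780
Maximum is BRL→NZD→USD→BRL at 1.1675; arbitrage exists.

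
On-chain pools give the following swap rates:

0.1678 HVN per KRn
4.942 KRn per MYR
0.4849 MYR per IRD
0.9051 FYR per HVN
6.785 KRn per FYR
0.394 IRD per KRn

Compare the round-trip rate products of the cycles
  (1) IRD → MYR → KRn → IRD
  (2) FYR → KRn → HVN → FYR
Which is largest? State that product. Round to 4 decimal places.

1.0305

(1) 0.4849 × 4.942 × 0.394 = 0.94417
(2) 6.785 × 0.1678 × 0.9051 = 1.03048
Highest is cycle (2) at 1.0305 (>1, arbitrage).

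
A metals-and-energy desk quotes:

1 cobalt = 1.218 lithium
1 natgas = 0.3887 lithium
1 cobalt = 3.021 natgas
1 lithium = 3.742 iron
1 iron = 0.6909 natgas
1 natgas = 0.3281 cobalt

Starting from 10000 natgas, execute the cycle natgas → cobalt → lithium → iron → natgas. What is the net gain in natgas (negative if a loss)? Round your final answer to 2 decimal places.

331.72

10000 natgas × 0.3281 = 3281 cobalt
3281 cobalt × 1.218 = 3996.258 lithium
3996.258 lithium × 3.742 = 14953.997436 iron
14953.997436 iron × 0.6909 = 10331.7168285324 natgas
Net change: 10331.7168285324 − 10000 = 331.7168285324 natgas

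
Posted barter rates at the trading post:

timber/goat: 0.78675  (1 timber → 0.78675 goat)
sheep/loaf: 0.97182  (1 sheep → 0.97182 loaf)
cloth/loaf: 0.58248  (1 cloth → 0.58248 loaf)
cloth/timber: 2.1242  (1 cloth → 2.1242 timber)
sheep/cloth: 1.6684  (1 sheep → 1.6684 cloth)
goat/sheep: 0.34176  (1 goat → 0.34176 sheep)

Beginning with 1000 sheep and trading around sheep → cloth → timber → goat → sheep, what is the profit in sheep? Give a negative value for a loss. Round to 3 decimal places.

1000 sheep × 1.6684 = 1668.4 cloth
1668.4 cloth × 2.1242 = 3544.01528 timber
3544.01528 timber × 0.78675 = 2788.25402154 goat
2788.25402154 goat × 0.34176 = 952.9136944015104 sheep
Net change: 952.9136944015104 − 1000 = -47.0863055984896 sheep

-47.086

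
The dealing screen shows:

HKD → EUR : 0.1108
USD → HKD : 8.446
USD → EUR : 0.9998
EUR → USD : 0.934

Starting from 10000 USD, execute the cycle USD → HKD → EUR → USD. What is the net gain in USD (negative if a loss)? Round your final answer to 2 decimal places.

-1259.47

10000 USD × 8.446 = 84460 HKD
84460 HKD × 0.1108 = 9358.168 EUR
9358.168 EUR × 0.934 = 8740.528912 USD
Net change: 8740.528912 − 10000 = -1259.471088 USD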